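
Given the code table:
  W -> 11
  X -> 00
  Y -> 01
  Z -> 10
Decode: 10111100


Decoding:
10 -> Z
11 -> W
11 -> W
00 -> X


Result: ZWWX


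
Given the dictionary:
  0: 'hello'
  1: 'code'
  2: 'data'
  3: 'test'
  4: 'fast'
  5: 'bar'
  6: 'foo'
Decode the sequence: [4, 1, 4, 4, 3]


Look up each index in the dictionary:
  4 -> 'fast'
  1 -> 'code'
  4 -> 'fast'
  4 -> 'fast'
  3 -> 'test'

Decoded: "fast code fast fast test"


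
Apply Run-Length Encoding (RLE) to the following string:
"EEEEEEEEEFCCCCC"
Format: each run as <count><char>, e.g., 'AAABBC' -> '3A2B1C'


Scanning runs left to right:
  i=0: run of 'E' x 9 -> '9E'
  i=9: run of 'F' x 1 -> '1F'
  i=10: run of 'C' x 5 -> '5C'

RLE = 9E1F5C


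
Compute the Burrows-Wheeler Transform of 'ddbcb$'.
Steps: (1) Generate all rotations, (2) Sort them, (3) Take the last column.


Rotations (sorted):
  0: $ddbcb -> last char: b
  1: b$ddbc -> last char: c
  2: bcb$dd -> last char: d
  3: cb$ddb -> last char: b
  4: dbcb$d -> last char: d
  5: ddbcb$ -> last char: $


BWT = bcdbd$


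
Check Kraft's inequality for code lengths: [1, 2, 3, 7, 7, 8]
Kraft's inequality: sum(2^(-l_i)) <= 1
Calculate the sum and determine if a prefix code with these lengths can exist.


Sum = 2^(-1) + 2^(-2) + 2^(-3) + 2^(-7) + 2^(-7) + 2^(-8)
    = 0.5 + 0.25 + 0.125 + 0.0078125 + 0.0078125 + 0.00390625
    = 229/256 = 0.89453125
Since 0.89453125 <= 1, Kraft's inequality IS satisfied.
A prefix code with these lengths CAN exist.

Kraft sum = 0.89453125. Satisfied.


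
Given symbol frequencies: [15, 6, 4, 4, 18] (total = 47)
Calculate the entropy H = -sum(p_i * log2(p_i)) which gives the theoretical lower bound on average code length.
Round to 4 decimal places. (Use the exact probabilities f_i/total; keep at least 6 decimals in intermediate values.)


Per-symbol terms -p_i * log2(p_i) with p_i = f_i/47:
  p = 15/47 = 0.319149: log2(p) = -1.647698, -p*log2(p) = 0.525861
  p = 6/47 = 0.127660: log2(p) = -2.969626, -p*log2(p) = 0.379101
  p = 4/47 = 0.085106: log2(p) = -3.554589, -p*log2(p) = 0.302518
  p = 4/47 = 0.085106: log2(p) = -3.554589, -p*log2(p) = 0.302518
  p = 18/47 = 0.382979: log2(p) = -1.384664, -p*log2(p) = 0.530297
H = 0.525861 + 0.379101 + 0.302518 + 0.302518 + 0.530297 = 2.040295

H = 2.0403 bits/symbol


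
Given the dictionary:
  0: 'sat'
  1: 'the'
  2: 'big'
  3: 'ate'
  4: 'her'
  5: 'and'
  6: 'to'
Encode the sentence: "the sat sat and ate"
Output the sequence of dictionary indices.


Look up each word in the dictionary:
  'the' -> 1
  'sat' -> 0
  'sat' -> 0
  'and' -> 5
  'ate' -> 3

Encoded: [1, 0, 0, 5, 3]


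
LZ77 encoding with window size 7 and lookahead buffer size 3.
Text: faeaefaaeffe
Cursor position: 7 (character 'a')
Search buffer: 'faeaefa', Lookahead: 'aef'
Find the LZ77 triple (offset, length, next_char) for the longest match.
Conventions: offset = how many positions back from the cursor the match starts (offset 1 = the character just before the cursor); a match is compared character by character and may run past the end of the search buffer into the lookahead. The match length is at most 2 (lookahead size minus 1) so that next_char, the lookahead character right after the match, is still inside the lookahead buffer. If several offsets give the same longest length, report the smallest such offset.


Try each offset into the search buffer:
  offset=1 (pos 6, char 'a'): match length 1
  offset=2 (pos 5, char 'f'): match length 0
  offset=3 (pos 4, char 'e'): match length 0
  offset=4 (pos 3, char 'a'): match length 2
  offset=5 (pos 2, char 'e'): match length 0
  offset=6 (pos 1, char 'a'): match length 2
  offset=7 (pos 0, char 'f'): match length 0
Longest match has length 2, found at offsets 4, 6; take the smallest, offset 4.
next_char = character at position 7 + 2 = 9 -> 'f'

Best match: offset=4, length=2 (matching 'ae' starting at position 3)
LZ77 triple: (4, 2, 'f')


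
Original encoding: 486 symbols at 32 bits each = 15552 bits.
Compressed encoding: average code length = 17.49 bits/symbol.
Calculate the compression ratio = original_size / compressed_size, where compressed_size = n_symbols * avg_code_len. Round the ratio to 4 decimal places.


original_size = n_symbols * orig_bits = 486 * 32 = 15552 bits
compressed_size = n_symbols * avg_code_len = 486 * 17.49 = 8500.14 bits
ratio = original_size / compressed_size = 15552 / 8500.14 = 1.8296

Compression ratio = 1.8296


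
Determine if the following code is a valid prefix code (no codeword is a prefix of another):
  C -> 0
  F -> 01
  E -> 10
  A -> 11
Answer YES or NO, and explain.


Checking each pair (does one codeword prefix another?):
  C='0' vs F='01': prefix -- VIOLATION

NO -- this is NOT a valid prefix code. C (0) is a prefix of F (01).


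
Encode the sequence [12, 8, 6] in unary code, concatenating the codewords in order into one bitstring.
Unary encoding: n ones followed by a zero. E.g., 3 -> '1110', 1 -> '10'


Encode each number as n ones followed by a terminating 0:
  12 -> 1111111111110 (13 bits)
  8 -> 111111110 (9 bits)
  6 -> 1111110 (7 bits)
Total length = 13 + 9 + 7 = 29 bits.

Unary([12, 8, 6]) = 11111111111101111111101111110 (29 bits)


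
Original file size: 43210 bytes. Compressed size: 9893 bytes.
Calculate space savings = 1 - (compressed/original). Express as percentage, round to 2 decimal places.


ratio = compressed/original = 9893/43210 = 0.228952
savings = 1 - ratio = 1 - 0.228952 = 0.771048
as a percentage: 0.771048 * 100 = 77.1%

Space savings = 1 - 9893/43210 = 77.1%


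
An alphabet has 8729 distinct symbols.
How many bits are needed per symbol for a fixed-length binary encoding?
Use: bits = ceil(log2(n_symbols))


log2(8729) = 13.0916
Bracket: 2^13 = 8192 < 8729 <= 2^14 = 16384
So ceil(log2(8729)) = 14

bits = ceil(log2(8729)) = ceil(13.0916) = 14 bits


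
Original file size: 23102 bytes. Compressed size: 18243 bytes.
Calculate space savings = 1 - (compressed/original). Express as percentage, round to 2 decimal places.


ratio = compressed/original = 18243/23102 = 0.789672
savings = 1 - ratio = 1 - 0.789672 = 0.210328
as a percentage: 0.210328 * 100 = 21.03%

Space savings = 1 - 18243/23102 = 21.03%


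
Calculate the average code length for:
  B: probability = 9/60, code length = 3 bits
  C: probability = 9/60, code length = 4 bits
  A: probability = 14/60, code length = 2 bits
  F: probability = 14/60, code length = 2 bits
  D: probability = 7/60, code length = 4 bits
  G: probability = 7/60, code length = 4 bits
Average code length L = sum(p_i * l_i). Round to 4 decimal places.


Weighted contributions p_i * l_i:
  B: (9/60) * 3 = 27/60
  C: (9/60) * 4 = 36/60
  A: (14/60) * 2 = 28/60
  F: (14/60) * 2 = 28/60
  D: (7/60) * 4 = 28/60
  G: (7/60) * 4 = 28/60
Sum = (27 + 36 + 28 + 28 + 28 + 28)/60 = 175/60

L = 175/60 = 2.9167 bits/symbol


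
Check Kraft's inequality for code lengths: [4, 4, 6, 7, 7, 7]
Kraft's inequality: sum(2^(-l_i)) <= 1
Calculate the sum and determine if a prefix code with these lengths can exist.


Sum = 2^(-4) + 2^(-4) + 2^(-6) + 2^(-7) + 2^(-7) + 2^(-7)
    = 0.0625 + 0.0625 + 0.015625 + 0.0078125 + 0.0078125 + 0.0078125
    = 21/128 = 0.1640625
Since 0.1640625 <= 1, Kraft's inequality IS satisfied.
A prefix code with these lengths CAN exist.

Kraft sum = 0.1640625. Satisfied.


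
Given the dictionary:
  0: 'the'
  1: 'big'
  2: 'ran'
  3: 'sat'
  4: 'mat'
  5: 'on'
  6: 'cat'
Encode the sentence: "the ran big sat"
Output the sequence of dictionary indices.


Look up each word in the dictionary:
  'the' -> 0
  'ran' -> 2
  'big' -> 1
  'sat' -> 3

Encoded: [0, 2, 1, 3]


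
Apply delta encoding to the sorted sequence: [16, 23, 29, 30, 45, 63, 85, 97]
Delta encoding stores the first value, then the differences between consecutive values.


First value: 16
Deltas:
  23 - 16 = 7
  29 - 23 = 6
  30 - 29 = 1
  45 - 30 = 15
  63 - 45 = 18
  85 - 63 = 22
  97 - 85 = 12


Delta encoded: [16, 7, 6, 1, 15, 18, 22, 12]


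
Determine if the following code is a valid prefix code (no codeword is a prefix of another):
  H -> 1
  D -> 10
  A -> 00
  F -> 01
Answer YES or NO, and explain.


Checking each pair (does one codeword prefix another?):
  H='1' vs D='10': prefix -- VIOLATION

NO -- this is NOT a valid prefix code. H (1) is a prefix of D (10).


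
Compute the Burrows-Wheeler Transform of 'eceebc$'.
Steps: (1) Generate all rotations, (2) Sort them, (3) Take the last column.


Rotations (sorted):
  0: $eceebc -> last char: c
  1: bc$ecee -> last char: e
  2: c$eceeb -> last char: b
  3: ceebc$e -> last char: e
  4: ebc$ece -> last char: e
  5: eceebc$ -> last char: $
  6: eebc$ec -> last char: c


BWT = cebee$c


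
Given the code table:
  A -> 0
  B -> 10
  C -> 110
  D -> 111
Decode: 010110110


Decoding:
0 -> A
10 -> B
110 -> C
110 -> C


Result: ABCC


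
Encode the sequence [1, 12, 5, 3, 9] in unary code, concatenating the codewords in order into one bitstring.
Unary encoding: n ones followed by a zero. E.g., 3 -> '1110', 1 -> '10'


Encode each number as n ones followed by a terminating 0:
  1 -> 10 (2 bits)
  12 -> 1111111111110 (13 bits)
  5 -> 111110 (6 bits)
  3 -> 1110 (4 bits)
  9 -> 1111111110 (10 bits)
Total length = 2 + 13 + 6 + 4 + 10 = 35 bits.

Unary([1, 12, 5, 3, 9]) = 10111111111111011111011101111111110 (35 bits)


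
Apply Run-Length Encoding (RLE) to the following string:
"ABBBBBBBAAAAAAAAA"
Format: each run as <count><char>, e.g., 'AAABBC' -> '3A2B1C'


Scanning runs left to right:
  i=0: run of 'A' x 1 -> '1A'
  i=1: run of 'B' x 7 -> '7B'
  i=8: run of 'A' x 9 -> '9A'

RLE = 1A7B9A


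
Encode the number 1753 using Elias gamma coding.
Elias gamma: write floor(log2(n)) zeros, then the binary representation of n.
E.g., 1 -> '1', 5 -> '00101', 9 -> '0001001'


num_bits = floor(log2(1753)) + 1 = 11
leading_zeros = num_bits - 1 = 10
binary(1753) = 11011011001

Elias gamma(1753) = '0000000000' + '11011011001' = 000000000011011011001 (21 bits)


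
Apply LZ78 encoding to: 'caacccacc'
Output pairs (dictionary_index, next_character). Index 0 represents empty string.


LZ78 encoding steps:
Dictionary: {0: ''}
Step 1: w='' (idx 0), next='c' -> output (0, 'c'), add 'c' as idx 1
Step 2: w='' (idx 0), next='a' -> output (0, 'a'), add 'a' as idx 2
Step 3: w='a' (idx 2), next='c' -> output (2, 'c'), add 'ac' as idx 3
Step 4: w='c' (idx 1), next='c' -> output (1, 'c'), add 'cc' as idx 4
Step 5: w='ac' (idx 3), next='c' -> output (3, 'c'), add 'acc' as idx 5


Encoded: [(0, 'c'), (0, 'a'), (2, 'c'), (1, 'c'), (3, 'c')]


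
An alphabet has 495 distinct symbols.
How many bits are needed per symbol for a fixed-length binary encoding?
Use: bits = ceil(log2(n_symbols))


log2(495) = 8.9513
Bracket: 2^8 = 256 < 495 <= 2^9 = 512
So ceil(log2(495)) = 9

bits = ceil(log2(495)) = ceil(8.9513) = 9 bits


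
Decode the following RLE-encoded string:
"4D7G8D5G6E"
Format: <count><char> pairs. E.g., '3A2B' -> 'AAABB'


Expanding each <count><char> pair:
  4D -> 'DDDD'
  7G -> 'GGGGGGG'
  8D -> 'DDDDDDDD'
  5G -> 'GGGGG'
  6E -> 'EEEEEE'

Decoded = DDDDGGGGGGGDDDDDDDDGGGGGEEEEEE


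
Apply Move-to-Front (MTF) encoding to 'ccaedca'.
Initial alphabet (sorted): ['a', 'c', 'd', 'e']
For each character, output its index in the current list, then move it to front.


MTF encoding:
'c': index 1 in ['a', 'c', 'd', 'e'] -> ['c', 'a', 'd', 'e']
'c': index 0 in ['c', 'a', 'd', 'e'] -> ['c', 'a', 'd', 'e']
'a': index 1 in ['c', 'a', 'd', 'e'] -> ['a', 'c', 'd', 'e']
'e': index 3 in ['a', 'c', 'd', 'e'] -> ['e', 'a', 'c', 'd']
'd': index 3 in ['e', 'a', 'c', 'd'] -> ['d', 'e', 'a', 'c']
'c': index 3 in ['d', 'e', 'a', 'c'] -> ['c', 'd', 'e', 'a']
'a': index 3 in ['c', 'd', 'e', 'a'] -> ['a', 'c', 'd', 'e']


Output: [1, 0, 1, 3, 3, 3, 3]


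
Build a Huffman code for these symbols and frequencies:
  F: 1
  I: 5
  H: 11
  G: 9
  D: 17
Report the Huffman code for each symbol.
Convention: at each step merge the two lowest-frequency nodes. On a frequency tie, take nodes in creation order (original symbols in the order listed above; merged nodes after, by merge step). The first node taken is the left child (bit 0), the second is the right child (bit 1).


Huffman tree construction:
Step 1: Merge F(1) + I(5) = 6
Step 2: Merge (F+I)(6) + G(9) = 15
Step 3: Merge H(11) + ((F+I)+G)(15) = 26
Step 4: Merge D(17) + (H+((F+I)+G))(26) = 43
Read each symbol's code off the tree from the root (left child = 0, right child = 1).

Codes:
  F: 1100 (length 4)
  I: 1101 (length 4)
  H: 10 (length 2)
  G: 111 (length 3)
  D: 0 (length 1)
Average code length: 90/43 = 2.0930 bits/symbol


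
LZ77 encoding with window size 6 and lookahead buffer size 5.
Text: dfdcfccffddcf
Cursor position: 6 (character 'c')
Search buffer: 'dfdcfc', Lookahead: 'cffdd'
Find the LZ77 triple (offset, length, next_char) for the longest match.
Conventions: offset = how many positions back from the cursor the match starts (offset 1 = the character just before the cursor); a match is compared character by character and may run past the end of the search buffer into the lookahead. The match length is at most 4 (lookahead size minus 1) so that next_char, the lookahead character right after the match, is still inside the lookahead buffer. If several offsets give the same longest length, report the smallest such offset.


Try each offset into the search buffer:
  offset=1 (pos 5, char 'c'): match length 1
  offset=2 (pos 4, char 'f'): match length 0
  offset=3 (pos 3, char 'c'): match length 2
  offset=4 (pos 2, char 'd'): match length 0
  offset=5 (pos 1, char 'f'): match length 0
  offset=6 (pos 0, char 'd'): match length 0
Longest match has length 2 at offset 3.
next_char = character at position 6 + 2 = 8 -> 'f'

Best match: offset=3, length=2 (matching 'cf' starting at position 3)
LZ77 triple: (3, 2, 'f')


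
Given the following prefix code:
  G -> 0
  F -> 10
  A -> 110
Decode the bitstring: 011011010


Decoding step by step:
Bits 0 -> G
Bits 110 -> A
Bits 110 -> A
Bits 10 -> F


Decoded message: GAAF


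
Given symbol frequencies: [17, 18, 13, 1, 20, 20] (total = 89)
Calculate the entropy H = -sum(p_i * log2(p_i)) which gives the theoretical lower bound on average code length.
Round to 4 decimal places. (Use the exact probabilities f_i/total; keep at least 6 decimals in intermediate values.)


Per-symbol terms -p_i * log2(p_i) with p_i = f_i/89:
  p = 17/89 = 0.191011: log2(p) = -2.388271, -p*log2(p) = 0.456187
  p = 18/89 = 0.202247: log2(p) = -2.305808, -p*log2(p) = 0.466343
  p = 13/89 = 0.146067: log2(p) = -2.775294, -p*log2(p) = 0.405380
  p = 1/89 = 0.011236: log2(p) = -6.475733, -p*log2(p) = 0.072761
  p = 20/89 = 0.224719: log2(p) = -2.153805, -p*log2(p) = 0.484001
  p = 20/89 = 0.224719: log2(p) = -2.153805, -p*log2(p) = 0.484001
H = 0.456187 + 0.466343 + 0.405380 + 0.072761 + 0.484001 + 0.484001 = 2.368673

H = 2.3687 bits/symbol


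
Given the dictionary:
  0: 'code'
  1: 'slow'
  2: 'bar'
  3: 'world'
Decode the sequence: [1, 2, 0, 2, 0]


Look up each index in the dictionary:
  1 -> 'slow'
  2 -> 'bar'
  0 -> 'code'
  2 -> 'bar'
  0 -> 'code'

Decoded: "slow bar code bar code"


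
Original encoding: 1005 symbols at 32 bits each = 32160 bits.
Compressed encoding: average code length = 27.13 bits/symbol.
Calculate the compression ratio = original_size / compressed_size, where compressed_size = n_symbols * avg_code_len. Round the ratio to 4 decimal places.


original_size = n_symbols * orig_bits = 1005 * 32 = 32160 bits
compressed_size = n_symbols * avg_code_len = 1005 * 27.13 = 27265.65 bits
ratio = original_size / compressed_size = 32160 / 27265.65 = 1.1795

Compression ratio = 1.1795


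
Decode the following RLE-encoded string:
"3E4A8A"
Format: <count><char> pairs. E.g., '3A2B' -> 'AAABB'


Expanding each <count><char> pair:
  3E -> 'EEE'
  4A -> 'AAAA'
  8A -> 'AAAAAAAA'

Decoded = EEEAAAAAAAAAAAA


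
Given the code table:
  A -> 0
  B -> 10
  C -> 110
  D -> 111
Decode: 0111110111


Decoding:
0 -> A
111 -> D
110 -> C
111 -> D


Result: ADCD


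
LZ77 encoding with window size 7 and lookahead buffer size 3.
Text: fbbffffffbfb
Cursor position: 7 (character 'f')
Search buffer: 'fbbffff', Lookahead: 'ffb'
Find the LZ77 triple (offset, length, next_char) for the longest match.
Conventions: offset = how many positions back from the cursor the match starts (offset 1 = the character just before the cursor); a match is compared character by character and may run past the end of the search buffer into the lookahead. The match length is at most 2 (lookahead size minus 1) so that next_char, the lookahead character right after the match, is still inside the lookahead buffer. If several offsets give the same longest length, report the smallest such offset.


Try each offset into the search buffer:
  offset=1 (pos 6, char 'f'): match length 2
  offset=2 (pos 5, char 'f'): match length 2
  offset=3 (pos 4, char 'f'): match length 2
  offset=4 (pos 3, char 'f'): match length 2
  offset=5 (pos 2, char 'b'): match length 0
  offset=6 (pos 1, char 'b'): match length 0
  offset=7 (pos 0, char 'f'): match length 1
Longest match has length 2, found at offsets 1, 2, 3, 4; take the smallest, offset 1.
next_char = character at position 7 + 2 = 9 -> 'b'

Best match: offset=1, length=2 (matching 'ff' starting at position 6)
LZ77 triple: (1, 2, 'b')


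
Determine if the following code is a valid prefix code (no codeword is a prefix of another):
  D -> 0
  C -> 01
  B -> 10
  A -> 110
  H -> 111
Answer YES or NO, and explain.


Checking each pair (does one codeword prefix another?):
  D='0' vs C='01': prefix -- VIOLATION

NO -- this is NOT a valid prefix code. D (0) is a prefix of C (01).


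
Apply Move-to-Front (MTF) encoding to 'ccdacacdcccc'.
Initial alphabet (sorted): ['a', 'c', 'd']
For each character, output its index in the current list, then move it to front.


MTF encoding:
'c': index 1 in ['a', 'c', 'd'] -> ['c', 'a', 'd']
'c': index 0 in ['c', 'a', 'd'] -> ['c', 'a', 'd']
'd': index 2 in ['c', 'a', 'd'] -> ['d', 'c', 'a']
'a': index 2 in ['d', 'c', 'a'] -> ['a', 'd', 'c']
'c': index 2 in ['a', 'd', 'c'] -> ['c', 'a', 'd']
'a': index 1 in ['c', 'a', 'd'] -> ['a', 'c', 'd']
'c': index 1 in ['a', 'c', 'd'] -> ['c', 'a', 'd']
'd': index 2 in ['c', 'a', 'd'] -> ['d', 'c', 'a']
'c': index 1 in ['d', 'c', 'a'] -> ['c', 'd', 'a']
'c': index 0 in ['c', 'd', 'a'] -> ['c', 'd', 'a']
'c': index 0 in ['c', 'd', 'a'] -> ['c', 'd', 'a']
'c': index 0 in ['c', 'd', 'a'] -> ['c', 'd', 'a']


Output: [1, 0, 2, 2, 2, 1, 1, 2, 1, 0, 0, 0]


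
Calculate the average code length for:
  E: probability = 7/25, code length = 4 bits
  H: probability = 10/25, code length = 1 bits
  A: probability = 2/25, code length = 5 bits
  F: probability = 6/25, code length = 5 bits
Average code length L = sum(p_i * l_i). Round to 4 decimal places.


Weighted contributions p_i * l_i:
  E: (7/25) * 4 = 28/25
  H: (10/25) * 1 = 10/25
  A: (2/25) * 5 = 10/25
  F: (6/25) * 5 = 30/25
Sum = (28 + 10 + 10 + 30)/25 = 78/25

L = 78/25 = 3.1200 bits/symbol


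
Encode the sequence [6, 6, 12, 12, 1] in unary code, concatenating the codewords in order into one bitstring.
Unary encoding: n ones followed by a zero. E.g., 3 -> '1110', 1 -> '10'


Encode each number as n ones followed by a terminating 0:
  6 -> 1111110 (7 bits)
  6 -> 1111110 (7 bits)
  12 -> 1111111111110 (13 bits)
  12 -> 1111111111110 (13 bits)
  1 -> 10 (2 bits)
Total length = 7 + 7 + 13 + 13 + 2 = 42 bits.

Unary([6, 6, 12, 12, 1]) = 111111011111101111111111110111111111111010 (42 bits)


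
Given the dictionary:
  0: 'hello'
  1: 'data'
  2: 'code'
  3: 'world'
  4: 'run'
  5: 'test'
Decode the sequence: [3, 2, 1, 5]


Look up each index in the dictionary:
  3 -> 'world'
  2 -> 'code'
  1 -> 'data'
  5 -> 'test'

Decoded: "world code data test"


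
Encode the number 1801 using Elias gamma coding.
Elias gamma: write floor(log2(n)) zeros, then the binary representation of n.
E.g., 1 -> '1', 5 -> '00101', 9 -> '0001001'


num_bits = floor(log2(1801)) + 1 = 11
leading_zeros = num_bits - 1 = 10
binary(1801) = 11100001001

Elias gamma(1801) = '0000000000' + '11100001001' = 000000000011100001001 (21 bits)


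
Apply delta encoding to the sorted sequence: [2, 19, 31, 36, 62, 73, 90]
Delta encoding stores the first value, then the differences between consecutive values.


First value: 2
Deltas:
  19 - 2 = 17
  31 - 19 = 12
  36 - 31 = 5
  62 - 36 = 26
  73 - 62 = 11
  90 - 73 = 17


Delta encoded: [2, 17, 12, 5, 26, 11, 17]


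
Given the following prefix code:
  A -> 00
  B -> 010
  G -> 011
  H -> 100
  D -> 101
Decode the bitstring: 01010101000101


Decoding step by step:
Bits 010 -> B
Bits 101 -> D
Bits 010 -> B
Bits 00 -> A
Bits 101 -> D


Decoded message: BDBAD


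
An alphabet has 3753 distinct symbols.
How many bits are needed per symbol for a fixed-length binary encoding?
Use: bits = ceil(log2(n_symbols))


log2(3753) = 11.8738
Bracket: 2^11 = 2048 < 3753 <= 2^12 = 4096
So ceil(log2(3753)) = 12

bits = ceil(log2(3753)) = ceil(11.8738) = 12 bits


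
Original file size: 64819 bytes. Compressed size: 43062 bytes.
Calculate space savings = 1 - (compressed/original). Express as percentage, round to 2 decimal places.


ratio = compressed/original = 43062/64819 = 0.664342
savings = 1 - ratio = 1 - 0.664342 = 0.335658
as a percentage: 0.335658 * 100 = 33.57%

Space savings = 1 - 43062/64819 = 33.57%


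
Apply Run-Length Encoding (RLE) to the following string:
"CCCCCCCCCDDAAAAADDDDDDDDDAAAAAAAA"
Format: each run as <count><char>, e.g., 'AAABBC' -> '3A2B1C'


Scanning runs left to right:
  i=0: run of 'C' x 9 -> '9C'
  i=9: run of 'D' x 2 -> '2D'
  i=11: run of 'A' x 5 -> '5A'
  i=16: run of 'D' x 9 -> '9D'
  i=25: run of 'A' x 8 -> '8A'

RLE = 9C2D5A9D8A


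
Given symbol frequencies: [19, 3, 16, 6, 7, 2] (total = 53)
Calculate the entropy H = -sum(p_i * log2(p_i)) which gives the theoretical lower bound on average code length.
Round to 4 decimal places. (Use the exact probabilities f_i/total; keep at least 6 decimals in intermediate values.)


Per-symbol terms -p_i * log2(p_i) with p_i = f_i/53:
  p = 19/53 = 0.358491: log2(p) = -1.479993, -p*log2(p) = 0.530564
  p = 3/53 = 0.056604: log2(p) = -4.142958, -p*log2(p) = 0.234507
  p = 16/53 = 0.301887: log2(p) = -1.727920, -p*log2(p) = 0.521636
  p = 6/53 = 0.113208: log2(p) = -3.142958, -p*log2(p) = 0.355807
  p = 7/53 = 0.132075: log2(p) = -2.920566, -p*log2(p) = 0.385735
  p = 2/53 = 0.037736: log2(p) = -4.727920, -p*log2(p) = 0.178412
H = 0.530564 + 0.234507 + 0.521636 + 0.355807 + 0.385735 + 0.178412 = 2.206661

H = 2.2067 bits/symbol


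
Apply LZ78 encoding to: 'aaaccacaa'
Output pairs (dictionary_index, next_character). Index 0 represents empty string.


LZ78 encoding steps:
Dictionary: {0: ''}
Step 1: w='' (idx 0), next='a' -> output (0, 'a'), add 'a' as idx 1
Step 2: w='a' (idx 1), next='a' -> output (1, 'a'), add 'aa' as idx 2
Step 3: w='' (idx 0), next='c' -> output (0, 'c'), add 'c' as idx 3
Step 4: w='c' (idx 3), next='a' -> output (3, 'a'), add 'ca' as idx 4
Step 5: w='ca' (idx 4), next='a' -> output (4, 'a'), add 'caa' as idx 5


Encoded: [(0, 'a'), (1, 'a'), (0, 'c'), (3, 'a'), (4, 'a')]


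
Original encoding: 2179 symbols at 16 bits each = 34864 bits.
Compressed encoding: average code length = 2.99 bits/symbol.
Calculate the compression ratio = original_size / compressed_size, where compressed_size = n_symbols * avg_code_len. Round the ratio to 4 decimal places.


original_size = n_symbols * orig_bits = 2179 * 16 = 34864 bits
compressed_size = n_symbols * avg_code_len = 2179 * 2.99 = 6515.21 bits
ratio = original_size / compressed_size = 34864 / 6515.21 = 5.3512

Compression ratio = 5.3512


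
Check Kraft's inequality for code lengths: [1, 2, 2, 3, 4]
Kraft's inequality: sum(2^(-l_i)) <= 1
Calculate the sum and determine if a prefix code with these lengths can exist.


Sum = 2^(-1) + 2^(-2) + 2^(-2) + 2^(-3) + 2^(-4)
    = 0.5 + 0.25 + 0.25 + 0.125 + 0.0625
    = 19/16 = 1.1875
Since 1.1875 > 1, Kraft's inequality is NOT satisfied.
A prefix code with these lengths CANNOT exist.

Kraft sum = 1.1875. Not satisfied.


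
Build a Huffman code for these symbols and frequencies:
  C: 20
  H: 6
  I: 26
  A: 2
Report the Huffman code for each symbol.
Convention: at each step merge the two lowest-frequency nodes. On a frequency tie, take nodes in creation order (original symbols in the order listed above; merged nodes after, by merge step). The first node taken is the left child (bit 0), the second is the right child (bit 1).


Huffman tree construction:
Step 1: Merge A(2) + H(6) = 8
Step 2: Merge (A+H)(8) + C(20) = 28
Step 3: Merge I(26) + ((A+H)+C)(28) = 54
Read each symbol's code off the tree from the root (left child = 0, right child = 1).

Codes:
  C: 11 (length 2)
  H: 101 (length 3)
  I: 0 (length 1)
  A: 100 (length 3)
Average code length: 90/54 = 1.6667 bits/symbol


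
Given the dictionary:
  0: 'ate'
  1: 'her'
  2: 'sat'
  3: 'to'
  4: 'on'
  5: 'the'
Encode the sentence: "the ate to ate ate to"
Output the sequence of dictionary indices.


Look up each word in the dictionary:
  'the' -> 5
  'ate' -> 0
  'to' -> 3
  'ate' -> 0
  'ate' -> 0
  'to' -> 3

Encoded: [5, 0, 3, 0, 0, 3]


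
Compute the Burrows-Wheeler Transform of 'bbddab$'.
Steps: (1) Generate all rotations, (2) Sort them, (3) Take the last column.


Rotations (sorted):
  0: $bbddab -> last char: b
  1: ab$bbdd -> last char: d
  2: b$bbdda -> last char: a
  3: bbddab$ -> last char: $
  4: bddab$b -> last char: b
  5: dab$bbd -> last char: d
  6: ddab$bb -> last char: b


BWT = bda$bdb


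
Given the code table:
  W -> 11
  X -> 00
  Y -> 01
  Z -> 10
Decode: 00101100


Decoding:
00 -> X
10 -> Z
11 -> W
00 -> X


Result: XZWX


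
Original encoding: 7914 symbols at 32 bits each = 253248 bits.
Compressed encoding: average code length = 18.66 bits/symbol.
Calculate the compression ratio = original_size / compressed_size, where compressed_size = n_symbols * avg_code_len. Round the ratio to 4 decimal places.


original_size = n_symbols * orig_bits = 7914 * 32 = 253248 bits
compressed_size = n_symbols * avg_code_len = 7914 * 18.66 = 147675.24 bits
ratio = original_size / compressed_size = 253248 / 147675.24 = 1.7149

Compression ratio = 1.7149


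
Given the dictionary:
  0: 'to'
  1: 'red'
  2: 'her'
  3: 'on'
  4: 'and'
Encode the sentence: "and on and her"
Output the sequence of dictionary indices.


Look up each word in the dictionary:
  'and' -> 4
  'on' -> 3
  'and' -> 4
  'her' -> 2

Encoded: [4, 3, 4, 2]


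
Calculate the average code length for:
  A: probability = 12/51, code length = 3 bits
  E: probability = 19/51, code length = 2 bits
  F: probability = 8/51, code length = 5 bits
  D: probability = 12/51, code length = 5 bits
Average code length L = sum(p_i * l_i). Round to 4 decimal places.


Weighted contributions p_i * l_i:
  A: (12/51) * 3 = 36/51
  E: (19/51) * 2 = 38/51
  F: (8/51) * 5 = 40/51
  D: (12/51) * 5 = 60/51
Sum = (36 + 38 + 40 + 60)/51 = 174/51

L = 174/51 = 3.4118 bits/symbol


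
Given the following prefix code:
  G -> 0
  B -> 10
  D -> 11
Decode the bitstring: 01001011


Decoding step by step:
Bits 0 -> G
Bits 10 -> B
Bits 0 -> G
Bits 10 -> B
Bits 11 -> D


Decoded message: GBGBD


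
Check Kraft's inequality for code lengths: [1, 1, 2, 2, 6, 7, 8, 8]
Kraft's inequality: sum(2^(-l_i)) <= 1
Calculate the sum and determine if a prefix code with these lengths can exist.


Sum = 2^(-1) + 2^(-1) + 2^(-2) + 2^(-2) + 2^(-6) + 2^(-7) + 2^(-8) + 2^(-8)
    = 0.5 + 0.5 + 0.25 + 0.25 + 0.015625 + 0.0078125 + 0.00390625 + 0.00390625
    = 392/256 = 1.53125
Since 1.53125 > 1, Kraft's inequality is NOT satisfied.
A prefix code with these lengths CANNOT exist.

Kraft sum = 1.53125. Not satisfied.


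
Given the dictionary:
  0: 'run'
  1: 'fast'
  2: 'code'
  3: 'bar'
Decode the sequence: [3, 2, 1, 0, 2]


Look up each index in the dictionary:
  3 -> 'bar'
  2 -> 'code'
  1 -> 'fast'
  0 -> 'run'
  2 -> 'code'

Decoded: "bar code fast run code"


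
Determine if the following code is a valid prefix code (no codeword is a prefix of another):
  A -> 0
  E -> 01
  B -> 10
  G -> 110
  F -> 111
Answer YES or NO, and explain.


Checking each pair (does one codeword prefix another?):
  A='0' vs E='01': prefix -- VIOLATION

NO -- this is NOT a valid prefix code. A (0) is a prefix of E (01).


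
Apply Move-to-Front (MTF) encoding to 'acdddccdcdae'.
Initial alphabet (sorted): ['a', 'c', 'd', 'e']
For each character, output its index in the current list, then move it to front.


MTF encoding:
'a': index 0 in ['a', 'c', 'd', 'e'] -> ['a', 'c', 'd', 'e']
'c': index 1 in ['a', 'c', 'd', 'e'] -> ['c', 'a', 'd', 'e']
'd': index 2 in ['c', 'a', 'd', 'e'] -> ['d', 'c', 'a', 'e']
'd': index 0 in ['d', 'c', 'a', 'e'] -> ['d', 'c', 'a', 'e']
'd': index 0 in ['d', 'c', 'a', 'e'] -> ['d', 'c', 'a', 'e']
'c': index 1 in ['d', 'c', 'a', 'e'] -> ['c', 'd', 'a', 'e']
'c': index 0 in ['c', 'd', 'a', 'e'] -> ['c', 'd', 'a', 'e']
'd': index 1 in ['c', 'd', 'a', 'e'] -> ['d', 'c', 'a', 'e']
'c': index 1 in ['d', 'c', 'a', 'e'] -> ['c', 'd', 'a', 'e']
'd': index 1 in ['c', 'd', 'a', 'e'] -> ['d', 'c', 'a', 'e']
'a': index 2 in ['d', 'c', 'a', 'e'] -> ['a', 'd', 'c', 'e']
'e': index 3 in ['a', 'd', 'c', 'e'] -> ['e', 'a', 'd', 'c']


Output: [0, 1, 2, 0, 0, 1, 0, 1, 1, 1, 2, 3]


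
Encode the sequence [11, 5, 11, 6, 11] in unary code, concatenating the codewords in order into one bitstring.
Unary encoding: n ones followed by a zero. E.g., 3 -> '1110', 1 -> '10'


Encode each number as n ones followed by a terminating 0:
  11 -> 111111111110 (12 bits)
  5 -> 111110 (6 bits)
  11 -> 111111111110 (12 bits)
  6 -> 1111110 (7 bits)
  11 -> 111111111110 (12 bits)
Total length = 12 + 6 + 12 + 7 + 12 = 49 bits.

Unary([11, 5, 11, 6, 11]) = 1111111111101111101111111111101111110111111111110 (49 bits)


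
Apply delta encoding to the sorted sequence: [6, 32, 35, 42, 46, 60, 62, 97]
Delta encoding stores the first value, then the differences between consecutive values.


First value: 6
Deltas:
  32 - 6 = 26
  35 - 32 = 3
  42 - 35 = 7
  46 - 42 = 4
  60 - 46 = 14
  62 - 60 = 2
  97 - 62 = 35


Delta encoded: [6, 26, 3, 7, 4, 14, 2, 35]


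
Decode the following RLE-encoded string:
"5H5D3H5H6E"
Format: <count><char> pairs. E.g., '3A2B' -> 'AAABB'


Expanding each <count><char> pair:
  5H -> 'HHHHH'
  5D -> 'DDDDD'
  3H -> 'HHH'
  5H -> 'HHHHH'
  6E -> 'EEEEEE'

Decoded = HHHHHDDDDDHHHHHHHHEEEEEE


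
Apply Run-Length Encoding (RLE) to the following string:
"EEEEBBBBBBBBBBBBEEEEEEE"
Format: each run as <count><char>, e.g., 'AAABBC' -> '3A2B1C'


Scanning runs left to right:
  i=0: run of 'E' x 4 -> '4E'
  i=4: run of 'B' x 12 -> '12B'
  i=16: run of 'E' x 7 -> '7E'

RLE = 4E12B7E


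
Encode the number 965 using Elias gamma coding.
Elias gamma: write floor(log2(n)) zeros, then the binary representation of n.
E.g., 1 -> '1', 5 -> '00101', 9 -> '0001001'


num_bits = floor(log2(965)) + 1 = 10
leading_zeros = num_bits - 1 = 9
binary(965) = 1111000101

Elias gamma(965) = '000000000' + '1111000101' = 0000000001111000101 (19 bits)


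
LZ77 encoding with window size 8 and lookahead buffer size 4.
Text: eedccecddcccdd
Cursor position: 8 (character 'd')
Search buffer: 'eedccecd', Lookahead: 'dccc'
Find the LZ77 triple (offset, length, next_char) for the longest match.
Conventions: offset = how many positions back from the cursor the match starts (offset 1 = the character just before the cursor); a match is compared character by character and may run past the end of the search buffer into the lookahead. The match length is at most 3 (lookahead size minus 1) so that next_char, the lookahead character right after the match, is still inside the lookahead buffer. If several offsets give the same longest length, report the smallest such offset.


Try each offset into the search buffer:
  offset=1 (pos 7, char 'd'): match length 1
  offset=2 (pos 6, char 'c'): match length 0
  offset=3 (pos 5, char 'e'): match length 0
  offset=4 (pos 4, char 'c'): match length 0
  offset=5 (pos 3, char 'c'): match length 0
  offset=6 (pos 2, char 'd'): match length 3
  offset=7 (pos 1, char 'e'): match length 0
  offset=8 (pos 0, char 'e'): match length 0
Longest match has length 3 at offset 6.
next_char = character at position 8 + 3 = 11 -> 'c'

Best match: offset=6, length=3 (matching 'dcc' starting at position 2)
LZ77 triple: (6, 3, 'c')


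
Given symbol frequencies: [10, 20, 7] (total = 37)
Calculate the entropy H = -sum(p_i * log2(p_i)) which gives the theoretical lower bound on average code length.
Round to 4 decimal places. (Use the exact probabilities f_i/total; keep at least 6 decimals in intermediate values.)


Per-symbol terms -p_i * log2(p_i) with p_i = f_i/37:
  p = 10/37 = 0.270270: log2(p) = -1.887525, -p*log2(p) = 0.510142
  p = 20/37 = 0.540541: log2(p) = -0.887525, -p*log2(p) = 0.479743
  p = 7/37 = 0.189189: log2(p) = -2.402098, -p*log2(p) = 0.454451
H = 0.510142 + 0.479743 + 0.454451 = 1.444336

H = 1.4443 bits/symbol


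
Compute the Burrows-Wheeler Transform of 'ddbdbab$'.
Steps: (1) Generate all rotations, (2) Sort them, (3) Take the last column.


Rotations (sorted):
  0: $ddbdbab -> last char: b
  1: ab$ddbdb -> last char: b
  2: b$ddbdba -> last char: a
  3: bab$ddbd -> last char: d
  4: bdbab$dd -> last char: d
  5: dbab$ddb -> last char: b
  6: dbdbab$d -> last char: d
  7: ddbdbab$ -> last char: $


BWT = bbaddbd$


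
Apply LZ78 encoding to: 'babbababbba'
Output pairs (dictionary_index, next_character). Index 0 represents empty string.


LZ78 encoding steps:
Dictionary: {0: ''}
Step 1: w='' (idx 0), next='b' -> output (0, 'b'), add 'b' as idx 1
Step 2: w='' (idx 0), next='a' -> output (0, 'a'), add 'a' as idx 2
Step 3: w='b' (idx 1), next='b' -> output (1, 'b'), add 'bb' as idx 3
Step 4: w='a' (idx 2), next='b' -> output (2, 'b'), add 'ab' as idx 4
Step 5: w='ab' (idx 4), next='b' -> output (4, 'b'), add 'abb' as idx 5
Step 6: w='b' (idx 1), next='a' -> output (1, 'a'), add 'ba' as idx 6


Encoded: [(0, 'b'), (0, 'a'), (1, 'b'), (2, 'b'), (4, 'b'), (1, 'a')]


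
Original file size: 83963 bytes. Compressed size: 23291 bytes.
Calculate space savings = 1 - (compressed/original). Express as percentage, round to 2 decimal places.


ratio = compressed/original = 23291/83963 = 0.277396
savings = 1 - ratio = 1 - 0.277396 = 0.722604
as a percentage: 0.722604 * 100 = 72.26%

Space savings = 1 - 23291/83963 = 72.26%


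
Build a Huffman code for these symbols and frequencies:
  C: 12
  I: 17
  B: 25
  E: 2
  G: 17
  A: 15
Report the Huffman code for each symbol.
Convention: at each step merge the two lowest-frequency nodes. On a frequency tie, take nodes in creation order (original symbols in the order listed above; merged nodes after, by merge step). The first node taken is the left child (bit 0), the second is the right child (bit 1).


Huffman tree construction:
Step 1: Merge E(2) + C(12) = 14
Step 2: Merge (E+C)(14) + A(15) = 29
Step 3: Merge I(17) + G(17) = 34
Step 4: Merge B(25) + ((E+C)+A)(29) = 54
Step 5: Merge (I+G)(34) + (B+((E+C)+A))(54) = 88
Read each symbol's code off the tree from the root (left child = 0, right child = 1).

Codes:
  C: 1101 (length 4)
  I: 00 (length 2)
  B: 10 (length 2)
  E: 1100 (length 4)
  G: 01 (length 2)
  A: 111 (length 3)
Average code length: 219/88 = 2.4886 bits/symbol


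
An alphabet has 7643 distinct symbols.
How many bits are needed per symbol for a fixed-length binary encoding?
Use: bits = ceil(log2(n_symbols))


log2(7643) = 12.8999
Bracket: 2^12 = 4096 < 7643 <= 2^13 = 8192
So ceil(log2(7643)) = 13

bits = ceil(log2(7643)) = ceil(12.8999) = 13 bits


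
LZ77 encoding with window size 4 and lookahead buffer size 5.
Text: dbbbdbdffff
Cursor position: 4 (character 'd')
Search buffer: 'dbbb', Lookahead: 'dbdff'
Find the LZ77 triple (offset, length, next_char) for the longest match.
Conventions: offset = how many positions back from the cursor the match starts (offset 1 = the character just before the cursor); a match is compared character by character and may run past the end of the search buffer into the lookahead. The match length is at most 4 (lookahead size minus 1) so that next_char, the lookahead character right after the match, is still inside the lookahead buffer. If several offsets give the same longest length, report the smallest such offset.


Try each offset into the search buffer:
  offset=1 (pos 3, char 'b'): match length 0
  offset=2 (pos 2, char 'b'): match length 0
  offset=3 (pos 1, char 'b'): match length 0
  offset=4 (pos 0, char 'd'): match length 2
Longest match has length 2 at offset 4.
next_char = character at position 4 + 2 = 6 -> 'd'

Best match: offset=4, length=2 (matching 'db' starting at position 0)
LZ77 triple: (4, 2, 'd')


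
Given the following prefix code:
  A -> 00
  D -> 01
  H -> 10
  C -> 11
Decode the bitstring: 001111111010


Decoding step by step:
Bits 00 -> A
Bits 11 -> C
Bits 11 -> C
Bits 11 -> C
Bits 10 -> H
Bits 10 -> H


Decoded message: ACCCHH


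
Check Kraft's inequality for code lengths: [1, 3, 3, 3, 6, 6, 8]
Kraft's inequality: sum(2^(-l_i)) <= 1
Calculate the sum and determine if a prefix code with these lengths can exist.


Sum = 2^(-1) + 2^(-3) + 2^(-3) + 2^(-3) + 2^(-6) + 2^(-6) + 2^(-8)
    = 0.5 + 0.125 + 0.125 + 0.125 + 0.015625 + 0.015625 + 0.00390625
    = 233/256 = 0.91015625
Since 0.91015625 <= 1, Kraft's inequality IS satisfied.
A prefix code with these lengths CAN exist.

Kraft sum = 0.91015625. Satisfied.


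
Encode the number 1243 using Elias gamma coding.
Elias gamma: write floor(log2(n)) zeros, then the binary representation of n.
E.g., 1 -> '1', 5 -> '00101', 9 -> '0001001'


num_bits = floor(log2(1243)) + 1 = 11
leading_zeros = num_bits - 1 = 10
binary(1243) = 10011011011

Elias gamma(1243) = '0000000000' + '10011011011' = 000000000010011011011 (21 bits)


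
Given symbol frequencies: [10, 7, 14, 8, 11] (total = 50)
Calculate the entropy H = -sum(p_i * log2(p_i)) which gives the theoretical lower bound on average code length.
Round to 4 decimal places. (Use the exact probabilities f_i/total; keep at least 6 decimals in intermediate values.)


Per-symbol terms -p_i * log2(p_i) with p_i = f_i/50:
  p = 10/50 = 0.200000: log2(p) = -2.321928, -p*log2(p) = 0.464386
  p = 7/50 = 0.140000: log2(p) = -2.836501, -p*log2(p) = 0.397110
  p = 14/50 = 0.280000: log2(p) = -1.836501, -p*log2(p) = 0.514220
  p = 8/50 = 0.160000: log2(p) = -2.643856, -p*log2(p) = 0.423017
  p = 11/50 = 0.220000: log2(p) = -2.184425, -p*log2(p) = 0.480573
H = 0.464386 + 0.397110 + 0.514220 + 0.423017 + 0.480573 = 2.279306

H = 2.2793 bits/symbol


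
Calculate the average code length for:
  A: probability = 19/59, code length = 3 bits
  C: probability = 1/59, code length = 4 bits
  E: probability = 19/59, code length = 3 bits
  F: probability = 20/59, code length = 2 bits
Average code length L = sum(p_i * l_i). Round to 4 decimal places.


Weighted contributions p_i * l_i:
  A: (19/59) * 3 = 57/59
  C: (1/59) * 4 = 4/59
  E: (19/59) * 3 = 57/59
  F: (20/59) * 2 = 40/59
Sum = (57 + 4 + 57 + 40)/59 = 158/59

L = 158/59 = 2.6780 bits/symbol


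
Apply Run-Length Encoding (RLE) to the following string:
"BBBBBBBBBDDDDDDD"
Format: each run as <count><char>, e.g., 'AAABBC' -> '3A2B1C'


Scanning runs left to right:
  i=0: run of 'B' x 9 -> '9B'
  i=9: run of 'D' x 7 -> '7D'

RLE = 9B7D


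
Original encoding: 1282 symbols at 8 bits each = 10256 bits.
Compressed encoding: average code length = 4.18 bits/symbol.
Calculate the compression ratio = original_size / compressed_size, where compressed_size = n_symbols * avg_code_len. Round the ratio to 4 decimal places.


original_size = n_symbols * orig_bits = 1282 * 8 = 10256 bits
compressed_size = n_symbols * avg_code_len = 1282 * 4.18 = 5358.76 bits
ratio = original_size / compressed_size = 10256 / 5358.76 = 1.9139

Compression ratio = 1.9139


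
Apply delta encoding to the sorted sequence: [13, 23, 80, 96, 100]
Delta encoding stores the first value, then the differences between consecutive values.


First value: 13
Deltas:
  23 - 13 = 10
  80 - 23 = 57
  96 - 80 = 16
  100 - 96 = 4


Delta encoded: [13, 10, 57, 16, 4]
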